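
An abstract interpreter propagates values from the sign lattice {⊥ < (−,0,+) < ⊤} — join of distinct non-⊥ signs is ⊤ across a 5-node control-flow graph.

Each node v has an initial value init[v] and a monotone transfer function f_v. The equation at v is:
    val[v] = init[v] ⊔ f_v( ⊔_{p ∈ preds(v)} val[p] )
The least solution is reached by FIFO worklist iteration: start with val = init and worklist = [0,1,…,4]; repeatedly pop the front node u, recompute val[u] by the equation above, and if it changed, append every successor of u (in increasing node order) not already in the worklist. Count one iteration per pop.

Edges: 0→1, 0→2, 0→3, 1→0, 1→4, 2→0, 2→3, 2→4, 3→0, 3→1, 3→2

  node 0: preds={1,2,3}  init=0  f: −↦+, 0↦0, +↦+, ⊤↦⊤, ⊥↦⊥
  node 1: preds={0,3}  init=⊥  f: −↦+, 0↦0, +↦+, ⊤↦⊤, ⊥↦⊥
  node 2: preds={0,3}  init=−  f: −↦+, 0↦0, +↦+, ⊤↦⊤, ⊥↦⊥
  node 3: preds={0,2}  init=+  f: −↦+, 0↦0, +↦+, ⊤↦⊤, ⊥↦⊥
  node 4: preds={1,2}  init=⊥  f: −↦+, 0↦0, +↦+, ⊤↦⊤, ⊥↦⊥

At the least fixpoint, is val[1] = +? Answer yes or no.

Worklist (8 pops):
  #1 pop 0: in=⊤ → ⊤ (was 0); enqueue []
  #2 pop 1: in=⊤ → ⊤ (was ⊥); enqueue [0]
  #3 pop 2: in=⊤ → ⊤ (was −); enqueue []
  #4 pop 3: in=⊤ → ⊤ (was +); enqueue [1,2]
  #5 pop 4: in=⊤ → ⊤ (was ⊥); enqueue []
  #6 pop 0: in=⊤ → ⊤ (no change)
  #7 pop 1: in=⊤ → ⊤ (no change)
  #8 pop 2: in=⊤ → ⊤ (no change)

Fixpoint:
  val[0] = ⊤
  val[1] = ⊤
  val[2] = ⊤
  val[3] = ⊤
  val[4] = ⊤

no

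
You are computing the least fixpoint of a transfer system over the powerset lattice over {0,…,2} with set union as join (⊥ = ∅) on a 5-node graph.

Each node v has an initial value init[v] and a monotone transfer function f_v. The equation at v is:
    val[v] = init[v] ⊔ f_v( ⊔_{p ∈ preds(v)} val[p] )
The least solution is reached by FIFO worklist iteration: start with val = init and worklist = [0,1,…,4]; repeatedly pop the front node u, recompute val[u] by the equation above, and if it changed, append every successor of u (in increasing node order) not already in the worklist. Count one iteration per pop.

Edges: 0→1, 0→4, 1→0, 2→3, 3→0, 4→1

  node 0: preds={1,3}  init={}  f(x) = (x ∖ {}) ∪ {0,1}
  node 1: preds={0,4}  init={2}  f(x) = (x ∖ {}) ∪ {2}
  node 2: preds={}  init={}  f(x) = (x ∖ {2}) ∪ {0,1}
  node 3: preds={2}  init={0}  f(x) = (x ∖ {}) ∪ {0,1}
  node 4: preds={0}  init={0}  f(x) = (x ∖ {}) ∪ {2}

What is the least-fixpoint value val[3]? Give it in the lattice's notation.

{0,1}

Trace (7 dequeues):
  [1] u=0 | in {0,2} | out {0,1,2} | prev {} | push {}
  [2] u=1 | in {0,1,2} | out {0,1,2} | prev {2} | push {0}
  [3] u=2 | in {} | out {0,1} | prev {} | push {}
  [4] u=3 | in {0,1} | out {0,1} | prev {0} | push {}
  [5] u=4 | in {0,1,2} | out {0,1,2} | prev {0} | push {1}
  [6] u=0 | in {0,1,2} | out {0,1,2} | ==
  [7] u=1 | in {0,1,2} | out {0,1,2} | ==

Converged values:
  [0] {0,1,2}
  [1] {0,1,2}
  [2] {0,1}
  [3] {0,1}
  [4] {0,1,2}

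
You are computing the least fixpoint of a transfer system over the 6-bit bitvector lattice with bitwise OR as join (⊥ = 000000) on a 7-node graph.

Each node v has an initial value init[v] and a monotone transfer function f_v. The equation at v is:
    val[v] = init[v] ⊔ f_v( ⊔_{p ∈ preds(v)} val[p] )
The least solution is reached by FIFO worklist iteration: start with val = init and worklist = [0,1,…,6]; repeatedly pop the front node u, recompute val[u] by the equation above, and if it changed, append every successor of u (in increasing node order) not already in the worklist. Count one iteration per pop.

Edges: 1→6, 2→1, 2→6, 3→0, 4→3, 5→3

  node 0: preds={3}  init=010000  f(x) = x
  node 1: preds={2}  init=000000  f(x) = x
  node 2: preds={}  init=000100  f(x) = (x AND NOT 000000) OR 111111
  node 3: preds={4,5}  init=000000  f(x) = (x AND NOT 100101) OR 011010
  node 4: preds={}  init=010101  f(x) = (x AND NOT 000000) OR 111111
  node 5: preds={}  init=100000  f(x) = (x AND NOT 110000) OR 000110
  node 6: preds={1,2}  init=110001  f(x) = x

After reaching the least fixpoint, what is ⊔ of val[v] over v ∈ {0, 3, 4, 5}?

111111

Trace (11 dequeues):
  [1] u=0 | in 000000 | out 010000 | ==
  [2] u=1 | in 000100 | out 000100 | prev 000000 | push {}
  [3] u=2 | in 000000 | out 111111 | prev 000100 | push {1}
  [4] u=3 | in 110101 | out 011010 | prev 000000 | push {0}
  [5] u=4 | in 000000 | out 111111 | prev 010101 | push {3}
  [6] u=5 | in 000000 | out 100110 | prev 100000 | push {}
  [7] u=6 | in 111111 | out 111111 | prev 110001 | push {}
  [8] u=1 | in 111111 | out 111111 | prev 000100 | push {6}
  [9] u=0 | in 011010 | out 011010 | prev 010000 | push {}
  [10] u=3 | in 111111 | out 011010 | ==
  [11] u=6 | in 111111 | out 111111 | ==

Converged values:
  [0] 011010
  [1] 111111
  [2] 111111
  [3] 011010
  [4] 111111
  [5] 100110
  [6] 111111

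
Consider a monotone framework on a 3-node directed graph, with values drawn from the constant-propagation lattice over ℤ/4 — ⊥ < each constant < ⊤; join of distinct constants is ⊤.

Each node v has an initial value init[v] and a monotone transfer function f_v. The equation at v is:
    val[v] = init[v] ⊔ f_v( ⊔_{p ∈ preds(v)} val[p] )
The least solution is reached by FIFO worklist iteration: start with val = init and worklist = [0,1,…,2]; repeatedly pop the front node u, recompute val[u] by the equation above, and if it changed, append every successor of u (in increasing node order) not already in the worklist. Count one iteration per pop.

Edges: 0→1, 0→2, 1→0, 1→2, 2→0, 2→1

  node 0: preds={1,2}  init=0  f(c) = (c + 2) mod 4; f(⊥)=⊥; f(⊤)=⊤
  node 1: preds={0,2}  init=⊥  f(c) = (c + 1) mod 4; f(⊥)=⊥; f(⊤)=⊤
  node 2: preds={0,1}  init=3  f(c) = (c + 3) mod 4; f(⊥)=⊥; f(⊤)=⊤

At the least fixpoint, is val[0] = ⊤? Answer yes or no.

yes

Trace (5 dequeues):
  [1] u=0 | in 3 | out ⊤ | prev 0 | push {}
  [2] u=1 | in ⊤ | out ⊤ | prev ⊥ | push {0}
  [3] u=2 | in ⊤ | out ⊤ | prev 3 | push {1}
  [4] u=0 | in ⊤ | out ⊤ | ==
  [5] u=1 | in ⊤ | out ⊤ | ==

Converged values:
  [0] ⊤
  [1] ⊤
  [2] ⊤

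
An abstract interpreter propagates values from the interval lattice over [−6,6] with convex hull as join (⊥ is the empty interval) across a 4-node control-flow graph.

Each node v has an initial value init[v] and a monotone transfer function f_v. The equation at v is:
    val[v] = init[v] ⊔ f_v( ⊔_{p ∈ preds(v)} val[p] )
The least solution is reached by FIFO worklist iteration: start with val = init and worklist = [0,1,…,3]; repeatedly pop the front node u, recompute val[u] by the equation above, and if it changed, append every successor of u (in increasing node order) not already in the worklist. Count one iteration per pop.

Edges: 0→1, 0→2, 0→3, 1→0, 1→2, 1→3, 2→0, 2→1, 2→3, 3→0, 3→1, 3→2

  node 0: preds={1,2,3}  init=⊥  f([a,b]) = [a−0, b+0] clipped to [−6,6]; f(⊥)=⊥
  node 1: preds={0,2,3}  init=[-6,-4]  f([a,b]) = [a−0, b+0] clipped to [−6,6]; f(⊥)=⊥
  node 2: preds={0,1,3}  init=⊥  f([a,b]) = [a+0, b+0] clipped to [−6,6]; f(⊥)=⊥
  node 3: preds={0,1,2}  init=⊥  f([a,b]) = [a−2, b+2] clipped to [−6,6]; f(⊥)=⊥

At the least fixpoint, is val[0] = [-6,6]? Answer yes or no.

Worklist (26 pops):
  #1 pop 0: in=[-6,-4] → [-6,-4] (was ⊥); enqueue []
  #2 pop 1: in=[-6,-4] → [-6,-4] (no change)
  #3 pop 2: in=[-6,-4] → [-6,-4] (was ⊥); enqueue [0,1]
  #4 pop 3: in=[-6,-4] → [-6,-2] (was ⊥); enqueue [2]
  #5 pop 0: in=[-6,-2] → [-6,-2] (was [-6,-4]); enqueue [3]
  #6 pop 1: in=[-6,-2] → [-6,-2] (was [-6,-4]); enqueue [0]
  #7 pop 2: in=[-6,-2] → [-6,-2] (was [-6,-4]); enqueue [1]
  #8 pop 3: in=[-6,-2] → [-6,0] (was [-6,-2]); enqueue [2]
  #9 pop 0: in=[-6,0] → [-6,0] (was [-6,-2]); enqueue [3]
  #10 pop 1: in=[-6,0] → [-6,0] (was [-6,-2]); enqueue [0]
  #11 pop 2: in=[-6,0] → [-6,0] (was [-6,-2]); enqueue [1]
  #12 pop 3: in=[-6,0] → [-6,2] (was [-6,0]); enqueue [2]
  #13 pop 0: in=[-6,2] → [-6,2] (was [-6,0]); enqueue [3]
  #14 pop 1: in=[-6,2] → [-6,2] (was [-6,0]); enqueue [0]
  #15 pop 2: in=[-6,2] → [-6,2] (was [-6,0]); enqueue [1]
  #16 pop 3: in=[-6,2] → [-6,4] (was [-6,2]); enqueue [2]
  #17 pop 0: in=[-6,4] → [-6,4] (was [-6,2]); enqueue [3]
  #18 pop 1: in=[-6,4] → [-6,4] (was [-6,2]); enqueue [0]
  #19 pop 2: in=[-6,4] → [-6,4] (was [-6,2]); enqueue [1]
  #20 pop 3: in=[-6,4] → [-6,6] (was [-6,4]); enqueue [2]
  #21 pop 0: in=[-6,6] → [-6,6] (was [-6,4]); enqueue [3]
  #22 pop 1: in=[-6,6] → [-6,6] (was [-6,4]); enqueue [0]
  #23 pop 2: in=[-6,6] → [-6,6] (was [-6,4]); enqueue [1]
  #24 pop 3: in=[-6,6] → [-6,6] (no change)
  #25 pop 0: in=[-6,6] → [-6,6] (no change)
  #26 pop 1: in=[-6,6] → [-6,6] (no change)

Fixpoint:
  val[0] = [-6,6]
  val[1] = [-6,6]
  val[2] = [-6,6]
  val[3] = [-6,6]

yes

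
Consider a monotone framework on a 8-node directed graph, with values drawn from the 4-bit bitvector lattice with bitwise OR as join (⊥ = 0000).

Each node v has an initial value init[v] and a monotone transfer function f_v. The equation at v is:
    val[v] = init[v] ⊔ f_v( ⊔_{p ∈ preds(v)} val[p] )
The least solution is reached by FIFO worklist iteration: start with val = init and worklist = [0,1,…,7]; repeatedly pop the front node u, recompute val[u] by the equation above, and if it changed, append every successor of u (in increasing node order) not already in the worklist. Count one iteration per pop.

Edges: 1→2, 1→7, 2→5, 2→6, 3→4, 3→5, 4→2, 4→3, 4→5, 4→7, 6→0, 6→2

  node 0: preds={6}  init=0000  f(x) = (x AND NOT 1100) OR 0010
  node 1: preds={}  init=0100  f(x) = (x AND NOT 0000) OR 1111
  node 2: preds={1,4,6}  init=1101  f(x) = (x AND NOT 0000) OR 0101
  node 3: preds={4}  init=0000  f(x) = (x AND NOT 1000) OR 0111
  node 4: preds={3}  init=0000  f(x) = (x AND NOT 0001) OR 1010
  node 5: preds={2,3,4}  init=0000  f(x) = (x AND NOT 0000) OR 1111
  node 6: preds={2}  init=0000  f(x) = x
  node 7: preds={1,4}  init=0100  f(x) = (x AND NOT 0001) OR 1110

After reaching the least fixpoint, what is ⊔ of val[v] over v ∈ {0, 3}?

Worklist (11 pops):
  #1 pop 0: in=0000 → 0010 (was 0000); enqueue []
  #2 pop 1: in=0000 → 1111 (was 0100); enqueue []
  #3 pop 2: in=1111 → 1111 (was 1101); enqueue []
  #4 pop 3: in=0000 → 0111 (was 0000); enqueue []
  #5 pop 4: in=0111 → 1110 (was 0000); enqueue [2,3]
  #6 pop 5: in=1111 → 1111 (was 0000); enqueue []
  #7 pop 6: in=1111 → 1111 (was 0000); enqueue [0]
  #8 pop 7: in=1111 → 1110 (was 0100); enqueue []
  #9 pop 2: in=1111 → 1111 (no change)
  #10 pop 3: in=1110 → 0111 (no change)
  #11 pop 0: in=1111 → 0011 (was 0010); enqueue []

Fixpoint:
  val[0] = 0011
  val[1] = 1111
  val[2] = 1111
  val[3] = 0111
  val[4] = 1110
  val[5] = 1111
  val[6] = 1111
  val[7] = 1110

0111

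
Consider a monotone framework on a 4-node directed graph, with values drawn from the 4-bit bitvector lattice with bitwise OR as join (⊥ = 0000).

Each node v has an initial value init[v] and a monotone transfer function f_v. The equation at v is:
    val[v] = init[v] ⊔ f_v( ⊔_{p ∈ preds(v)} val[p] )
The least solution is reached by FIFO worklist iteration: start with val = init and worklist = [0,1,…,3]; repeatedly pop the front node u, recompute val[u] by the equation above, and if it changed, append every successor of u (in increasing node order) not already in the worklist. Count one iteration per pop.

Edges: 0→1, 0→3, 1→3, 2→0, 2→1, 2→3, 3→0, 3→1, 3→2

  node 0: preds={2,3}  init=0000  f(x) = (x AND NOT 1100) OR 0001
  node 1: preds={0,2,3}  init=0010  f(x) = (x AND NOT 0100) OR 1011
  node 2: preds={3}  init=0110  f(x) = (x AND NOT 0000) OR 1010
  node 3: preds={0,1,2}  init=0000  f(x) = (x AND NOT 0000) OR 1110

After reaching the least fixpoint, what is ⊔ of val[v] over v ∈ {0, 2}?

1111

Iteration log — 10 steps:
  step 1. node 0  ⊔preds=0110  new=0011  old=0000  +wl: 
  step 2. node 1  ⊔preds=0111  new=1011  old=0010  +wl: 
  step 3. node 2  ⊔preds=0000  new=1110  old=0110  +wl: 0,1
  step 4. node 3  ⊔preds=1111  new=1111  old=0000  +wl: 2
  step 5. node 0  ⊔preds=1111  new=0011  stable
  step 6. node 1  ⊔preds=1111  new=1011  stable
  step 7. node 2  ⊔preds=1111  new=1111  old=1110  +wl: 0,1,3
  step 8. node 0  ⊔preds=1111  new=0011  stable
  step 9. node 1  ⊔preds=1111  new=1011  stable
  step 10. node 3  ⊔preds=1111  new=1111  stable

Least fixpoint reached:
  node 0: 0011
  node 1: 1011
  node 2: 1111
  node 3: 1111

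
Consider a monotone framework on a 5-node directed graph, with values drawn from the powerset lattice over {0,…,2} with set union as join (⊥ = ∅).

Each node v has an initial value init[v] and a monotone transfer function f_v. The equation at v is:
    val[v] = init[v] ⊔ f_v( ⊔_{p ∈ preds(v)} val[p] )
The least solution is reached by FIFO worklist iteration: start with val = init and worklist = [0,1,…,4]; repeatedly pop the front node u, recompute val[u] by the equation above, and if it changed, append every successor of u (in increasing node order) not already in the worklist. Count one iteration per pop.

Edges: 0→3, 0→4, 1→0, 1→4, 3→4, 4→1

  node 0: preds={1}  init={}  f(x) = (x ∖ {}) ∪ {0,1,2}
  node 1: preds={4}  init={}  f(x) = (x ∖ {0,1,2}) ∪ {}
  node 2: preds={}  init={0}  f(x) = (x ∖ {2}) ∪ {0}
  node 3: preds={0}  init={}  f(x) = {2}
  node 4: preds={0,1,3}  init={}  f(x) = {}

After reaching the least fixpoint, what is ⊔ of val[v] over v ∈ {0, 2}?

{0,1,2}

Worklist (5 pops):
  #1 pop 0: in={} → {0,1,2} (was {}); enqueue []
  #2 pop 1: in={} → {} (no change)
  #3 pop 2: in={} → {0} (no change)
  #4 pop 3: in={0,1,2} → {2} (was {}); enqueue []
  #5 pop 4: in={0,1,2} → {} (no change)

Fixpoint:
  val[0] = {0,1,2}
  val[1] = {}
  val[2] = {0}
  val[3] = {2}
  val[4] = {}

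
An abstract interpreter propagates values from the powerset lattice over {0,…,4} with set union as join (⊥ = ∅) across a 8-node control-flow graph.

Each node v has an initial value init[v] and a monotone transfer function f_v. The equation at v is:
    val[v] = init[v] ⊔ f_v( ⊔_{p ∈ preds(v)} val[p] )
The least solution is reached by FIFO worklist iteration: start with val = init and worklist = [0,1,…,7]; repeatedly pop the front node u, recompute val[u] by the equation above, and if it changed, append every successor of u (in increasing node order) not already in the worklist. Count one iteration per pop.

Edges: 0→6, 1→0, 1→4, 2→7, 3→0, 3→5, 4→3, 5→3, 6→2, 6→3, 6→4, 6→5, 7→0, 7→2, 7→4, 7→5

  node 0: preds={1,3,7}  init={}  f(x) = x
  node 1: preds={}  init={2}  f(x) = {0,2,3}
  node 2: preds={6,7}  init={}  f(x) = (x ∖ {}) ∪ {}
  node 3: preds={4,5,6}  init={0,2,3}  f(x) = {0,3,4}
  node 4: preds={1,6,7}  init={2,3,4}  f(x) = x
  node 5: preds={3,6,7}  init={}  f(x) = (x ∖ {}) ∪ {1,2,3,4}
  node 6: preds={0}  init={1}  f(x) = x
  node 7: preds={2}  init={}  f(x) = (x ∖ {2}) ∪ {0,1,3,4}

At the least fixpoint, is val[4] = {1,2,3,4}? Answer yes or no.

Iteration log — 19 steps:
  step 1. node 0  ⊔preds={0,2,3}  new={0,2,3}  old={}  +wl: 
  step 2. node 1  ⊔preds={}  new={0,2,3}  old={2}  +wl: 0
  step 3. node 2  ⊔preds={1}  new={1}  old={}  +wl: 
  step 4. node 3  ⊔preds={1,2,3,4}  new={0,2,3,4}  old={0,2,3}  +wl: 
  step 5. node 4  ⊔preds={0,1,2,3}  new={0,1,2,3,4}  old={2,3,4}  +wl: 3
  step 6. node 5  ⊔preds={0,1,2,3,4}  new={0,1,2,3,4}  old={}  +wl: 
  step 7. node 6  ⊔preds={0,2,3}  new={0,1,2,3}  old={1}  +wl: 2,4,5
  step 8. node 7  ⊔preds={1}  new={0,1,3,4}  old={}  +wl: 
  step 9. node 0  ⊔preds={0,1,2,3,4}  new={0,1,2,3,4}  old={0,2,3}  +wl: 6
  step 10. node 3  ⊔preds={0,1,2,3,4}  new={0,2,3,4}  stable
  step 11. node 2  ⊔preds={0,1,2,3,4}  new={0,1,2,3,4}  old={1}  +wl: 7
  step 12. node 4  ⊔preds={0,1,2,3,4}  new={0,1,2,3,4}  stable
  step 13. node 5  ⊔preds={0,1,2,3,4}  new={0,1,2,3,4}  stable
  step 14. node 6  ⊔preds={0,1,2,3,4}  new={0,1,2,3,4}  old={0,1,2,3}  +wl: 2,3,4,5
  step 15. node 7  ⊔preds={0,1,2,3,4}  new={0,1,3,4}  stable
  step 16. node 2  ⊔preds={0,1,2,3,4}  new={0,1,2,3,4}  stable
  step 17. node 3  ⊔preds={0,1,2,3,4}  new={0,2,3,4}  stable
  step 18. node 4  ⊔preds={0,1,2,3,4}  new={0,1,2,3,4}  stable
  step 19. node 5  ⊔preds={0,1,2,3,4}  new={0,1,2,3,4}  stable

Least fixpoint reached:
  node 0: {0,1,2,3,4}
  node 1: {0,2,3}
  node 2: {0,1,2,3,4}
  node 3: {0,2,3,4}
  node 4: {0,1,2,3,4}
  node 5: {0,1,2,3,4}
  node 6: {0,1,2,3,4}
  node 7: {0,1,3,4}

no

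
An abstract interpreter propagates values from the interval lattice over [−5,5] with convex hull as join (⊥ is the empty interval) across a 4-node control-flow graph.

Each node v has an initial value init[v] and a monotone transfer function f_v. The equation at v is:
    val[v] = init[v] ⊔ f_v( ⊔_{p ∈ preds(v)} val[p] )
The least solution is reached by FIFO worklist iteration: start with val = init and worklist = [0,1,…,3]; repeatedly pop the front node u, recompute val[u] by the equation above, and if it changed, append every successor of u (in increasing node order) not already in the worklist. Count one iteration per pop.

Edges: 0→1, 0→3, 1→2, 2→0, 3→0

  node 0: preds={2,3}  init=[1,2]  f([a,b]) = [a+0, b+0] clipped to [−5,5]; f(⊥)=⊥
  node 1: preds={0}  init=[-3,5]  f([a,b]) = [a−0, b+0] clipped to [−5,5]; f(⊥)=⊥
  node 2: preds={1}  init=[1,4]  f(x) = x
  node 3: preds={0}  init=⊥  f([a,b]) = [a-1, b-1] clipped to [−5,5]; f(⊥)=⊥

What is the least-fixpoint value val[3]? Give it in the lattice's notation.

Trace (16 dequeues):
  [1] u=0 | in [1,4] | out [1,4] | prev [1,2] | push {}
  [2] u=1 | in [1,4] | out [-3,5] | ==
  [3] u=2 | in [-3,5] | out [-3,5] | prev [1,4] | push {0}
  [4] u=3 | in [1,4] | out [0,3] | prev ⊥ | push {}
  [5] u=0 | in [-3,5] | out [-3,5] | prev [1,4] | push {1,3}
  [6] u=1 | in [-3,5] | out [-3,5] | ==
  [7] u=3 | in [-3,5] | out [-4,4] | prev [0,3] | push {0}
  [8] u=0 | in [-4,5] | out [-4,5] | prev [-3,5] | push {1,3}
  [9] u=1 | in [-4,5] | out [-4,5] | prev [-3,5] | push {2}
  [10] u=3 | in [-4,5] | out [-5,4] | prev [-4,4] | push {0}
  [11] u=2 | in [-4,5] | out [-4,5] | prev [-3,5] | push {}
  [12] u=0 | in [-5,5] | out [-5,5] | prev [-4,5] | push {1,3}
  [13] u=1 | in [-5,5] | out [-5,5] | prev [-4,5] | push {2}
  [14] u=3 | in [-5,5] | out [-5,4] | ==
  [15] u=2 | in [-5,5] | out [-5,5] | prev [-4,5] | push {0}
  [16] u=0 | in [-5,5] | out [-5,5] | ==

Converged values:
  [0] [-5,5]
  [1] [-5,5]
  [2] [-5,5]
  [3] [-5,4]

[-5,4]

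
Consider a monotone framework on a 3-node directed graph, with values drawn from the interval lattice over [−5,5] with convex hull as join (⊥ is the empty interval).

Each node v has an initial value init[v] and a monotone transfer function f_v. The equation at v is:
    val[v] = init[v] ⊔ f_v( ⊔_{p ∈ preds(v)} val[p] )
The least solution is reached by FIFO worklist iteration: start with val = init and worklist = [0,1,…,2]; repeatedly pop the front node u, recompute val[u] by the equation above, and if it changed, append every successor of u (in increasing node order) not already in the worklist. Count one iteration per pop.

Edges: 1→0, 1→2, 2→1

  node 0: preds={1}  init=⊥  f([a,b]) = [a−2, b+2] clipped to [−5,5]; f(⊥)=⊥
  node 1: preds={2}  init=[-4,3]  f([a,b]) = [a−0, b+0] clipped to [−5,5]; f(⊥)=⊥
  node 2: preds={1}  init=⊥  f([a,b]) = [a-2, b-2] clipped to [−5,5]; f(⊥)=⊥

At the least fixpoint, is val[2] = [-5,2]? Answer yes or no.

no

Trace (6 dequeues):
  [1] u=0 | in [-4,3] | out [-5,5] | prev ⊥ | push {}
  [2] u=1 | in ⊥ | out [-4,3] | ==
  [3] u=2 | in [-4,3] | out [-5,1] | prev ⊥ | push {1}
  [4] u=1 | in [-5,1] | out [-5,3] | prev [-4,3] | push {0,2}
  [5] u=0 | in [-5,3] | out [-5,5] | ==
  [6] u=2 | in [-5,3] | out [-5,1] | ==

Converged values:
  [0] [-5,5]
  [1] [-5,3]
  [2] [-5,1]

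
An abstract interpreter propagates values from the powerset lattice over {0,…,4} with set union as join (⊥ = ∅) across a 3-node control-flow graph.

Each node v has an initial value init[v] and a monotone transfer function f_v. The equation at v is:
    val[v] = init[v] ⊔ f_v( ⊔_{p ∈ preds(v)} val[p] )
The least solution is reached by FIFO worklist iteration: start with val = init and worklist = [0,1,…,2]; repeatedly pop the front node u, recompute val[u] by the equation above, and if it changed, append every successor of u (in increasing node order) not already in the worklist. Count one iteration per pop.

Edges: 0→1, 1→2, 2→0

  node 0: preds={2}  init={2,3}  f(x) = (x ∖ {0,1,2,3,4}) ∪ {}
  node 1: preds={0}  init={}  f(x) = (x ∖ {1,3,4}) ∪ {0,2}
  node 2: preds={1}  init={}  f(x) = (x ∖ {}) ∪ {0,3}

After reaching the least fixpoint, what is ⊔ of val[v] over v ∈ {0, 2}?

Iteration log — 4 steps:
  step 1. node 0  ⊔preds={}  new={2,3}  stable
  step 2. node 1  ⊔preds={2,3}  new={0,2}  old={}  +wl: 
  step 3. node 2  ⊔preds={0,2}  new={0,2,3}  old={}  +wl: 0
  step 4. node 0  ⊔preds={0,2,3}  new={2,3}  stable

Least fixpoint reached:
  node 0: {2,3}
  node 1: {0,2}
  node 2: {0,2,3}

{0,2,3}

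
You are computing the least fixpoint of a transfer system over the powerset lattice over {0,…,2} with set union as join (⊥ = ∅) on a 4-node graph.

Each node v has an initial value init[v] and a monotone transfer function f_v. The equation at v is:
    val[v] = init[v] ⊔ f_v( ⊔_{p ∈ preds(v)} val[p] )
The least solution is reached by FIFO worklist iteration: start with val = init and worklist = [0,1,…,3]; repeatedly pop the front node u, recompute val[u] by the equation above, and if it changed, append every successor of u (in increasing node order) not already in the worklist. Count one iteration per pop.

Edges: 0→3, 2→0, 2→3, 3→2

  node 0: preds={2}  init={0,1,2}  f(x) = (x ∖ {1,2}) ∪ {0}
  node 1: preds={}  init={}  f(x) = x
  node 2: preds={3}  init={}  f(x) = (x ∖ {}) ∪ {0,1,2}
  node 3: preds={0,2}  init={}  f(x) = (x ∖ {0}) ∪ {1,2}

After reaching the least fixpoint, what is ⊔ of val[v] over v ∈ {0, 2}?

{0,1,2}

Worklist (6 pops):
  #1 pop 0: in={} → {0,1,2} (no change)
  #2 pop 1: in={} → {} (no change)
  #3 pop 2: in={} → {0,1,2} (was {}); enqueue [0]
  #4 pop 3: in={0,1,2} → {1,2} (was {}); enqueue [2]
  #5 pop 0: in={0,1,2} → {0,1,2} (no change)
  #6 pop 2: in={1,2} → {0,1,2} (no change)

Fixpoint:
  val[0] = {0,1,2}
  val[1] = {}
  val[2] = {0,1,2}
  val[3] = {1,2}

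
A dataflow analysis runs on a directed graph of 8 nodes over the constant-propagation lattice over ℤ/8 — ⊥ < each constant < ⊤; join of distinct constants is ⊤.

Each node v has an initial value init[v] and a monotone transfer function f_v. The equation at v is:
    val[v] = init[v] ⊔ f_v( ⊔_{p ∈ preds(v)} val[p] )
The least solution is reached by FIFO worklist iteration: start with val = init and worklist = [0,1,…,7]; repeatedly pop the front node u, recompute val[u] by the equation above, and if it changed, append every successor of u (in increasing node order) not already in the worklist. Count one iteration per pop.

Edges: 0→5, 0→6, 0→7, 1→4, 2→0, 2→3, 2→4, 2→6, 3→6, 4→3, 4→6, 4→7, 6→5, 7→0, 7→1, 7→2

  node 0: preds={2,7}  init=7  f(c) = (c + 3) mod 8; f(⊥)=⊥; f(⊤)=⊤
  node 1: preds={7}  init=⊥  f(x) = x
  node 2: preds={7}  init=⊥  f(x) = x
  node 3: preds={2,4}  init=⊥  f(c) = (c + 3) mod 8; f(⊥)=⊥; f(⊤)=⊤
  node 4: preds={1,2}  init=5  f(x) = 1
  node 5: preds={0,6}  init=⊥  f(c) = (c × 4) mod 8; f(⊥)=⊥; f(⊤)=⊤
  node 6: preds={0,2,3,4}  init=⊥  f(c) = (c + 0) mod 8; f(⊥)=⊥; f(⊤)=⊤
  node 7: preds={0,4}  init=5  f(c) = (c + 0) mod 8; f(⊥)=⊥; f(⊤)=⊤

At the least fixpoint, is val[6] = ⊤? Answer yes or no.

yes

Worklist (17 pops):
  #1 pop 0: in=5 → ⊤ (was 7); enqueue []
  #2 pop 1: in=5 → 5 (was ⊥); enqueue []
  #3 pop 2: in=5 → 5 (was ⊥); enqueue [0]
  #4 pop 3: in=5 → 0 (was ⊥); enqueue []
  #5 pop 4: in=5 → ⊤ (was 5); enqueue [3]
  #6 pop 5: in=⊤ → ⊤ (was ⊥); enqueue []
  #7 pop 6: in=⊤ → ⊤ (was ⊥); enqueue [5]
  #8 pop 7: in=⊤ → ⊤ (was 5); enqueue [1,2]
  #9 pop 0: in=⊤ → ⊤ (no change)
  #10 pop 3: in=⊤ → ⊤ (was 0); enqueue [6]
  #11 pop 5: in=⊤ → ⊤ (no change)
  #12 pop 1: in=⊤ → ⊤ (was 5); enqueue [4]
  #13 pop 2: in=⊤ → ⊤ (was 5); enqueue [0,3]
  #14 pop 6: in=⊤ → ⊤ (no change)
  #15 pop 4: in=⊤ → ⊤ (no change)
  #16 pop 0: in=⊤ → ⊤ (no change)
  #17 pop 3: in=⊤ → ⊤ (no change)

Fixpoint:
  val[0] = ⊤
  val[1] = ⊤
  val[2] = ⊤
  val[3] = ⊤
  val[4] = ⊤
  val[5] = ⊤
  val[6] = ⊤
  val[7] = ⊤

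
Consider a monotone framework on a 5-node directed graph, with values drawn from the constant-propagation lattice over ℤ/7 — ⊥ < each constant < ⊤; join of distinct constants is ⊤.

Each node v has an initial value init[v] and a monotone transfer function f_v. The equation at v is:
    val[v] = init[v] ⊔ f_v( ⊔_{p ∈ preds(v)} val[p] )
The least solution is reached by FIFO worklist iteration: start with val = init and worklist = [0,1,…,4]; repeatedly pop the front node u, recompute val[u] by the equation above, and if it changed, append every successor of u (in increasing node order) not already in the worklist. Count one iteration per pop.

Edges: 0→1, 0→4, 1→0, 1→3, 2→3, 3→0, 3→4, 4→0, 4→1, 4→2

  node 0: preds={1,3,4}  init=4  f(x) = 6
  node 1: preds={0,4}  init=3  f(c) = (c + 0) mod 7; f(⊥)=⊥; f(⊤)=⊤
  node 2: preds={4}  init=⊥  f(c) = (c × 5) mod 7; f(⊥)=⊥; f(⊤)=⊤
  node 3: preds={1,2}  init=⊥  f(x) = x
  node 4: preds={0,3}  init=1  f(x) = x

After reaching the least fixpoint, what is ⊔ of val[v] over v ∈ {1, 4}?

Iteration log — 9 steps:
  step 1. node 0  ⊔preds=⊤  new=⊤  old=4  +wl: 
  step 2. node 1  ⊔preds=⊤  new=⊤  old=3  +wl: 0
  step 3. node 2  ⊔preds=1  new=5  old=⊥  +wl: 
  step 4. node 3  ⊔preds=⊤  new=⊤  old=⊥  +wl: 
  step 5. node 4  ⊔preds=⊤  new=⊤  old=1  +wl: 1,2
  step 6. node 0  ⊔preds=⊤  new=⊤  stable
  step 7. node 1  ⊔preds=⊤  new=⊤  stable
  step 8. node 2  ⊔preds=⊤  new=⊤  old=5  +wl: 3
  step 9. node 3  ⊔preds=⊤  new=⊤  stable

Least fixpoint reached:
  node 0: ⊤
  node 1: ⊤
  node 2: ⊤
  node 3: ⊤
  node 4: ⊤

⊤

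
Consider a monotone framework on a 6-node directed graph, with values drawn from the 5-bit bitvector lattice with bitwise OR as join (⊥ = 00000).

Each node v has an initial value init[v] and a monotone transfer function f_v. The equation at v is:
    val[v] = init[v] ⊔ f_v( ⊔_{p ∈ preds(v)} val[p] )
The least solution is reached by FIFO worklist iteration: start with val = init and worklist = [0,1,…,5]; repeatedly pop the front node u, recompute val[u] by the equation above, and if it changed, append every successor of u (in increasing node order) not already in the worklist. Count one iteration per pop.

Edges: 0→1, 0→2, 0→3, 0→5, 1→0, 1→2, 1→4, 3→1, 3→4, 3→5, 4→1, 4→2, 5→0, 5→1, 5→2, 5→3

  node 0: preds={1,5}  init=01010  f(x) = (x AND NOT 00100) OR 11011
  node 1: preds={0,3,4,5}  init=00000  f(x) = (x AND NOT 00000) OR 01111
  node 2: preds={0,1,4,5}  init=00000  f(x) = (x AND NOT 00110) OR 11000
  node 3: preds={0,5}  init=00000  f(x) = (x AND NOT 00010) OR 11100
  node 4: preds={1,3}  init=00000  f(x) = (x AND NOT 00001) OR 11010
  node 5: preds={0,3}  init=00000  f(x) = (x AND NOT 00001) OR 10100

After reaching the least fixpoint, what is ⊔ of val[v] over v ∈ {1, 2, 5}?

Worklist (10 pops):
  #1 pop 0: in=00000 → 11011 (was 01010); enqueue []
  #2 pop 1: in=11011 → 11111 (was 00000); enqueue [0]
  #3 pop 2: in=11111 → 11001 (was 00000); enqueue []
  #4 pop 3: in=11011 → 11101 (was 00000); enqueue [1]
  #5 pop 4: in=11111 → 11110 (was 00000); enqueue [2]
  #6 pop 5: in=11111 → 11110 (was 00000); enqueue [3]
  #7 pop 0: in=11111 → 11011 (no change)
  #8 pop 1: in=11111 → 11111 (no change)
  #9 pop 2: in=11111 → 11001 (no change)
  #10 pop 3: in=11111 → 11101 (no change)

Fixpoint:
  val[0] = 11011
  val[1] = 11111
  val[2] = 11001
  val[3] = 11101
  val[4] = 11110
  val[5] = 11110

11111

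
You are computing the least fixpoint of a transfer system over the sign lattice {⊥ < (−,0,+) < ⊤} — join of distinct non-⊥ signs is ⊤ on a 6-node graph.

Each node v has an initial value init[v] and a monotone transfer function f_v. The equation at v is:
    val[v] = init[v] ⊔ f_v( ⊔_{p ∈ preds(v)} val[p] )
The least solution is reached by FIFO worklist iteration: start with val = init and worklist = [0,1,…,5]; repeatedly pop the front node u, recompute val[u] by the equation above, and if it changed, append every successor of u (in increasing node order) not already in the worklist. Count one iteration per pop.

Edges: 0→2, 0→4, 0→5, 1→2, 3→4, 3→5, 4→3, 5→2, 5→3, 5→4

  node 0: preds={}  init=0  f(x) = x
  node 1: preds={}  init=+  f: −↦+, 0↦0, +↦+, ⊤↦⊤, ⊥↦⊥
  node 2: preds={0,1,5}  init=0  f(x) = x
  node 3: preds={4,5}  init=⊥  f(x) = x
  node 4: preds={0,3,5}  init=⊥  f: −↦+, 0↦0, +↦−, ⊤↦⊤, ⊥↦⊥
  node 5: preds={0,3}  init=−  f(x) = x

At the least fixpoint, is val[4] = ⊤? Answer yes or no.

Iteration log — 10 steps:
  step 1. node 0  ⊔preds=⊥  new=0  stable
  step 2. node 1  ⊔preds=⊥  new=+  stable
  step 3. node 2  ⊔preds=⊤  new=⊤  old=0  +wl: 
  step 4. node 3  ⊔preds=−  new=−  old=⊥  +wl: 
  step 5. node 4  ⊔preds=⊤  new=⊤  old=⊥  +wl: 3
  step 6. node 5  ⊔preds=⊤  new=⊤  old=−  +wl: 2,4
  step 7. node 3  ⊔preds=⊤  new=⊤  old=−  +wl: 5
  step 8. node 2  ⊔preds=⊤  new=⊤  stable
  step 9. node 4  ⊔preds=⊤  new=⊤  stable
  step 10. node 5  ⊔preds=⊤  new=⊤  stable

Least fixpoint reached:
  node 0: 0
  node 1: +
  node 2: ⊤
  node 3: ⊤
  node 4: ⊤
  node 5: ⊤

yes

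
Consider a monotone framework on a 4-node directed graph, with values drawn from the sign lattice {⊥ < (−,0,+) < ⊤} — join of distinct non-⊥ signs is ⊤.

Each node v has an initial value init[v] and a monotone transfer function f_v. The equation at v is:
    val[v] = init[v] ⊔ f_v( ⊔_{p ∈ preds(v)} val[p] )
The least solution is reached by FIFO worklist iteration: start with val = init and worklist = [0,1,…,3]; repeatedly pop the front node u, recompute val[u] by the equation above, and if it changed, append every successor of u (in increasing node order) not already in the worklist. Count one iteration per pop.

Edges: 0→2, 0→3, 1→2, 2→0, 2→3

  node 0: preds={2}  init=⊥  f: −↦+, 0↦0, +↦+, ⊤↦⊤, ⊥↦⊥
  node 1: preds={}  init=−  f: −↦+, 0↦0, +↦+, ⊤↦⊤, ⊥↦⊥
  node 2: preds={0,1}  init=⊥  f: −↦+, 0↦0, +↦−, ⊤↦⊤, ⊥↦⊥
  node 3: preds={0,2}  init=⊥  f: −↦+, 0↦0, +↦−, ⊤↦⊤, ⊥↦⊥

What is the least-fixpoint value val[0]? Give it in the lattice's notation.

Trace (10 dequeues):
  [1] u=0 | in ⊥ | out ⊥ | ==
  [2] u=1 | in ⊥ | out − | ==
  [3] u=2 | in − | out + | prev ⊥ | push {0}
  [4] u=3 | in + | out − | prev ⊥ | push {}
  [5] u=0 | in + | out + | prev ⊥ | push {2,3}
  [6] u=2 | in ⊤ | out ⊤ | prev + | push {0}
  [7] u=3 | in ⊤ | out ⊤ | prev − | push {}
  [8] u=0 | in ⊤ | out ⊤ | prev + | push {2,3}
  [9] u=2 | in ⊤ | out ⊤ | ==
  [10] u=3 | in ⊤ | out ⊤ | ==

Converged values:
  [0] ⊤
  [1] −
  [2] ⊤
  [3] ⊤

⊤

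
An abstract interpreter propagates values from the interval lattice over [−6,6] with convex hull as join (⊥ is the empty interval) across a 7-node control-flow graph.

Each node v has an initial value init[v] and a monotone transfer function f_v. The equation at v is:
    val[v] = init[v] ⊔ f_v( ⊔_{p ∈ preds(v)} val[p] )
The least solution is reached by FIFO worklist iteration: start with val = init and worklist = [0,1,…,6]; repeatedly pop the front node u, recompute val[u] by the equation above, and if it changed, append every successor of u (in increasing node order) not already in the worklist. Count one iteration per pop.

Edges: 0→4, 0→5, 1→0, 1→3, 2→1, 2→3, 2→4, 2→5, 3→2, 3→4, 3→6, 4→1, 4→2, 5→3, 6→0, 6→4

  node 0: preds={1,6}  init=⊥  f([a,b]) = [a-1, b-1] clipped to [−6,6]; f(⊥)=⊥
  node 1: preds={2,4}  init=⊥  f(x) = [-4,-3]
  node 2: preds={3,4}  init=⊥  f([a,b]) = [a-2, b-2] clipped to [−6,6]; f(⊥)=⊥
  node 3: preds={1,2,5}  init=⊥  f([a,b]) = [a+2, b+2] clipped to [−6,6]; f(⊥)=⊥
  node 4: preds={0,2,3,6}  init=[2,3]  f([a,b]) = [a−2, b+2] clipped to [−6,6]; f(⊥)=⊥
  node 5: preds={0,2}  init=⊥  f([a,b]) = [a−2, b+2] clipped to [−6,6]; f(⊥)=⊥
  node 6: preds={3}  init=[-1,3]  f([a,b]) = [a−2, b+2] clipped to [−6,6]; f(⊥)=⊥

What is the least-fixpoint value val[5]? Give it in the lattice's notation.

[-6,6]

Trace (23 dequeues):
  [1] u=0 | in [-1,3] | out [-2,2] | prev ⊥ | push {}
  [2] u=1 | in [2,3] | out [-4,-3] | prev ⊥ | push {0}
  [3] u=2 | in [2,3] | out [0,1] | prev ⊥ | push {1}
  [4] u=3 | in [-4,1] | out [-2,3] | prev ⊥ | push {2}
  [5] u=4 | in [-2,3] | out [-4,5] | prev [2,3] | push {}
  [6] u=5 | in [-2,2] | out [-4,4] | prev ⊥ | push {3}
  [7] u=6 | in [-2,3] | out [-4,5] | prev [-1,3] | push {4}
  [8] u=0 | in [-4,5] | out [-5,4] | prev [-2,2] | push {5}
  [9] u=1 | in [-4,5] | out [-4,-3] | ==
  [10] u=2 | in [-4,5] | out [-6,3] | prev [0,1] | push {1}
  [11] u=3 | in [-6,4] | out [-4,6] | prev [-2,3] | push {2,6}
  [12] u=4 | in [-6,6] | out [-6,6] | prev [-4,5] | push {}
  [13] u=5 | in [-6,4] | out [-6,6] | prev [-4,4] | push {3}
  [14] u=1 | in [-6,6] | out [-4,-3] | ==
  [15] u=2 | in [-6,6] | out [-6,4] | prev [-6,3] | push {1,4,5}
  [16] u=6 | in [-4,6] | out [-6,6] | prev [-4,5] | push {0}
  [17] u=3 | in [-6,6] | out [-4,6] | ==
  [18] u=1 | in [-6,6] | out [-4,-3] | ==
  [19] u=4 | in [-6,6] | out [-6,6] | ==
  [20] u=5 | in [-6,4] | out [-6,6] | ==
  [21] u=0 | in [-6,6] | out [-6,5] | prev [-5,4] | push {4,5}
  [22] u=4 | in [-6,6] | out [-6,6] | ==
  [23] u=5 | in [-6,5] | out [-6,6] | ==

Converged values:
  [0] [-6,5]
  [1] [-4,-3]
  [2] [-6,4]
  [3] [-4,6]
  [4] [-6,6]
  [5] [-6,6]
  [6] [-6,6]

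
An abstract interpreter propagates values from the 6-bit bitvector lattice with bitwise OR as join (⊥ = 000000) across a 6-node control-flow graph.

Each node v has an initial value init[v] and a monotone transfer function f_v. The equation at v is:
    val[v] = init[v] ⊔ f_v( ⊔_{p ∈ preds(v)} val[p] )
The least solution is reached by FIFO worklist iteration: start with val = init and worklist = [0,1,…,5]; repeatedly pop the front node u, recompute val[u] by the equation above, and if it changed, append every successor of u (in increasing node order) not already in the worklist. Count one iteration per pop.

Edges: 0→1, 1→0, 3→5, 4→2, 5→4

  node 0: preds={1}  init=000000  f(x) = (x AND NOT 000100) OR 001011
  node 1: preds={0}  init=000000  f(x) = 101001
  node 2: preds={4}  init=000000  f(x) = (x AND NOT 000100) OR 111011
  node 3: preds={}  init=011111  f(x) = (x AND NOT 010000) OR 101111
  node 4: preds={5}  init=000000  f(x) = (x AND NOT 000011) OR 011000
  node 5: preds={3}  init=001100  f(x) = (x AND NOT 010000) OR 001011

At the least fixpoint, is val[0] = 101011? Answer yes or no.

yes

Iteration log — 11 steps:
  step 1. node 0  ⊔preds=000000  new=001011  old=000000  +wl: 
  step 2. node 1  ⊔preds=001011  new=101001  old=000000  +wl: 0
  step 3. node 2  ⊔preds=000000  new=111011  old=000000  +wl: 
  step 4. node 3  ⊔preds=000000  new=111111  old=011111  +wl: 
  step 5. node 4  ⊔preds=001100  new=011100  old=000000  +wl: 2
  step 6. node 5  ⊔preds=111111  new=101111  old=001100  +wl: 4
  step 7. node 0  ⊔preds=101001  new=101011  old=001011  +wl: 1
  step 8. node 2  ⊔preds=011100  new=111011  stable
  step 9. node 4  ⊔preds=101111  new=111100  old=011100  +wl: 2
  step 10. node 1  ⊔preds=101011  new=101001  stable
  step 11. node 2  ⊔preds=111100  new=111011  stable

Least fixpoint reached:
  node 0: 101011
  node 1: 101001
  node 2: 111011
  node 3: 111111
  node 4: 111100
  node 5: 101111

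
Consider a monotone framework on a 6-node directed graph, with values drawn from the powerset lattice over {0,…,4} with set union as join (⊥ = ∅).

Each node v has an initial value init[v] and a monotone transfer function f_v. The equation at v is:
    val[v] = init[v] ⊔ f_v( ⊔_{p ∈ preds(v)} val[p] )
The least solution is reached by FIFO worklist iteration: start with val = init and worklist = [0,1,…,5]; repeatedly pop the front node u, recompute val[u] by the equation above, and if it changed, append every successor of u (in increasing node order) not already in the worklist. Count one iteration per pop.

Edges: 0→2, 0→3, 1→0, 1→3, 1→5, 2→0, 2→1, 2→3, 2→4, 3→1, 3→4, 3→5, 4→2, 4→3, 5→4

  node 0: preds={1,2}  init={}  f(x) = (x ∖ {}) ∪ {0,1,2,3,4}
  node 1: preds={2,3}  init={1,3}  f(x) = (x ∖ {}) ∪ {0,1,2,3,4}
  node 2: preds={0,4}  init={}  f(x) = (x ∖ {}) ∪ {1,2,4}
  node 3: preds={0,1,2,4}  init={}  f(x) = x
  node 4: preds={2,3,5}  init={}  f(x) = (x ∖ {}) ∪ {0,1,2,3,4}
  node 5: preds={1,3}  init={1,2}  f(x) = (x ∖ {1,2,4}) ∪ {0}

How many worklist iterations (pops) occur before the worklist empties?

11

Trace (11 dequeues):
  [1] u=0 | in {1,3} | out {0,1,2,3,4} | prev {} | push {}
  [2] u=1 | in {} | out {0,1,2,3,4} | prev {1,3} | push {0}
  [3] u=2 | in {0,1,2,3,4} | out {0,1,2,3,4} | prev {} | push {1}
  [4] u=3 | in {0,1,2,3,4} | out {0,1,2,3,4} | prev {} | push {}
  [5] u=4 | in {0,1,2,3,4} | out {0,1,2,3,4} | prev {} | push {2,3}
  [6] u=5 | in {0,1,2,3,4} | out {0,1,2,3} | prev {1,2} | push {4}
  [7] u=0 | in {0,1,2,3,4} | out {0,1,2,3,4} | ==
  [8] u=1 | in {0,1,2,3,4} | out {0,1,2,3,4} | ==
  [9] u=2 | in {0,1,2,3,4} | out {0,1,2,3,4} | ==
  [10] u=3 | in {0,1,2,3,4} | out {0,1,2,3,4} | ==
  [11] u=4 | in {0,1,2,3,4} | out {0,1,2,3,4} | ==

Converged values:
  [0] {0,1,2,3,4}
  [1] {0,1,2,3,4}
  [2] {0,1,2,3,4}
  [3] {0,1,2,3,4}
  [4] {0,1,2,3,4}
  [5] {0,1,2,3}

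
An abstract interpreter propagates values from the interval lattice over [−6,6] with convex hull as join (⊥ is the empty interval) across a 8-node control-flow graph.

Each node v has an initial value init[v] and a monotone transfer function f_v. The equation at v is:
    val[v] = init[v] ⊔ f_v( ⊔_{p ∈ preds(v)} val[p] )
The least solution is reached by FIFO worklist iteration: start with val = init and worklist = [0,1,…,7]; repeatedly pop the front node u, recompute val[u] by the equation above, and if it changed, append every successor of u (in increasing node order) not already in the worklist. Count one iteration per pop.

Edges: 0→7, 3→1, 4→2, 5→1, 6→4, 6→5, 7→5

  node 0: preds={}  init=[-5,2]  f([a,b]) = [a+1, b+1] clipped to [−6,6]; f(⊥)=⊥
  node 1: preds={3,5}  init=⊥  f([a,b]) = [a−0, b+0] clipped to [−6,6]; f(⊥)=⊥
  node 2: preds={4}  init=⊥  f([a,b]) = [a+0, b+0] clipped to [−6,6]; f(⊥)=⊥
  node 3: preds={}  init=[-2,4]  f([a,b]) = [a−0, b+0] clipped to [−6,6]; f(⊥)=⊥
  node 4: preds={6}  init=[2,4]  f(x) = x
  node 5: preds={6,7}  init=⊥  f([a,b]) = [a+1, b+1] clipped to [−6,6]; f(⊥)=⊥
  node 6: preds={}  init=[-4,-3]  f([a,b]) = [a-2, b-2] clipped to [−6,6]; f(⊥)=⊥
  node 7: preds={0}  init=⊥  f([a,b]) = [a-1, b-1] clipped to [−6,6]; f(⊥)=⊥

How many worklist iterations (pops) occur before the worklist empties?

12

Trace (12 dequeues):
  [1] u=0 | in ⊥ | out [-5,2] | ==
  [2] u=1 | in [-2,4] | out [-2,4] | prev ⊥ | push {}
  [3] u=2 | in [2,4] | out [2,4] | prev ⊥ | push {}
  [4] u=3 | in ⊥ | out [-2,4] | ==
  [5] u=4 | in [-4,-3] | out [-4,4] | prev [2,4] | push {2}
  [6] u=5 | in [-4,-3] | out [-3,-2] | prev ⊥ | push {1}
  [7] u=6 | in ⊥ | out [-4,-3] | ==
  [8] u=7 | in [-5,2] | out [-6,1] | prev ⊥ | push {5}
  [9] u=2 | in [-4,4] | out [-4,4] | prev [2,4] | push {}
  [10] u=1 | in [-3,4] | out [-3,4] | prev [-2,4] | push {}
  [11] u=5 | in [-6,1] | out [-5,2] | prev [-3,-2] | push {1}
  [12] u=1 | in [-5,4] | out [-5,4] | prev [-3,4] | push {}

Converged values:
  [0] [-5,2]
  [1] [-5,4]
  [2] [-4,4]
  [3] [-2,4]
  [4] [-4,4]
  [5] [-5,2]
  [6] [-4,-3]
  [7] [-6,1]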